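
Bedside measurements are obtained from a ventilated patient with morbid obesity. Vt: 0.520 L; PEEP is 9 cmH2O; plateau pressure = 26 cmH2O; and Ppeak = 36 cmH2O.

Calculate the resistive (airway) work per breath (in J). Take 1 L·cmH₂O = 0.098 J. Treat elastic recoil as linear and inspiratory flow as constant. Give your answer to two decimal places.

With constant inspiratory flow the resistive pressure is constant at PIP − Pplat = 36 − 26 = 10.0 cmH2O, so resistive work = 10.0 × 0.520 = 5.2 L·cmH2O.
× 0.098 J/(L·cmH2O) → 0.5096 J.

0.51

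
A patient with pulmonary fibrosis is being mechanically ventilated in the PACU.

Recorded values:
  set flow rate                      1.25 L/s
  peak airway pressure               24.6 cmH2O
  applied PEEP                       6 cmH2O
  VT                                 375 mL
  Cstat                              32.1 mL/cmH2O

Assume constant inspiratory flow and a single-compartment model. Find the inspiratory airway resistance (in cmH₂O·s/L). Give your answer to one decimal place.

Equation of motion (constant flow): PIP = Vt/C + R·V̇ + PEEP.
R·V̇ = PIP − Vt/C − PEEP = 24.6 − 375/32.1 − 6 = 24.6 − 11.682 − 6 = 6.918 cmH2O.
R = 6.918 / 1.25 = 5.534 cmH2O·s/L.

5.5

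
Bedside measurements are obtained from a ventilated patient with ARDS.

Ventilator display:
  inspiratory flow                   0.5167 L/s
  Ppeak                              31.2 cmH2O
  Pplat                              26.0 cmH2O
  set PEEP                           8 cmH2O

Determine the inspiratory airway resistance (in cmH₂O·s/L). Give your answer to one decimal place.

Raw = (PIP − Pplat) / flow = (31.2 − 26.0) / 0.5167 = 5.2 / 0.5167 = 10.064 cmH2O·s/L.

10.1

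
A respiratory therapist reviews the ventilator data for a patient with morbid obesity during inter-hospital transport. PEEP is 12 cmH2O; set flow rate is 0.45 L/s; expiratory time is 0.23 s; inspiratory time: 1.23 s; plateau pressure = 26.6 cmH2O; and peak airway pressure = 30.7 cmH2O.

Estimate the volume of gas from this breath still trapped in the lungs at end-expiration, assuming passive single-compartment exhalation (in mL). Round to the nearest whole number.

284

Vt = flow × Ti = 0.45 L/s × 1.23 s × 1000 mL/L = 553.5 mL.
R = (PIP − Pplat)/V̇ = (30.7 − 26.6) / 0.45 = 4.1/0.45 = 9.111 cmH2O·s/L.
C = Vt/(Pplat − PEEP) = 553.5 / (26.6 − 12) = 553.5/14.6 = 37.911 mL/cmH2O.
τ = R × C = 9.111 × 0.03791 L/cmH2O = 0.3454 s.
Fraction remaining = e^(−Te/τ) = e^(−0.23/0.3454) = 0.5138.
Trapped volume = 553.5 × 0.5138 = 284.39 mL.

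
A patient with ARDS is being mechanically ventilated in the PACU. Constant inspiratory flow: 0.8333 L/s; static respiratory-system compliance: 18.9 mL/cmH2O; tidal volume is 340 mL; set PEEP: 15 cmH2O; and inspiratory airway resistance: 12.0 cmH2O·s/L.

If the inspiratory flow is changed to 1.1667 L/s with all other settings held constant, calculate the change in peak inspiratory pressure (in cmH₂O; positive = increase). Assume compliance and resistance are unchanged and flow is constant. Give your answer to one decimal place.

4.0

PIP = Vt/C + R·V̇ + PEEP (constant-flow equation of motion).
Only the resistive term changes: ΔPIP = R × ΔV̇ = 12.0 × (1.1667 − 0.8333) = 12.0 × 0.3334 = 4.001 cmH2O.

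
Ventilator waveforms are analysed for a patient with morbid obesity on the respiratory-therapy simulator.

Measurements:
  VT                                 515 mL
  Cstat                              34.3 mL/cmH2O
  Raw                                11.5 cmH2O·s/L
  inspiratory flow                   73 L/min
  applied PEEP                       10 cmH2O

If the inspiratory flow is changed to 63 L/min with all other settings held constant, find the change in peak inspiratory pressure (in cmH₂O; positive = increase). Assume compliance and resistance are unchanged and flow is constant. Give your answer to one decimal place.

Flow: 73 L/min ÷ 60 = 1.2167 L/s.
New flow: 63 L/min ÷ 60 = 1.05 L/s.
PIP = Vt/C + R·V̇ + PEEP (constant-flow equation of motion).
Only the resistive term changes: ΔPIP = R × ΔV̇ = 11.5 × (1.05 − 1.2167) = 11.5 × -0.1667 = -1.917 cmH2O.

-1.9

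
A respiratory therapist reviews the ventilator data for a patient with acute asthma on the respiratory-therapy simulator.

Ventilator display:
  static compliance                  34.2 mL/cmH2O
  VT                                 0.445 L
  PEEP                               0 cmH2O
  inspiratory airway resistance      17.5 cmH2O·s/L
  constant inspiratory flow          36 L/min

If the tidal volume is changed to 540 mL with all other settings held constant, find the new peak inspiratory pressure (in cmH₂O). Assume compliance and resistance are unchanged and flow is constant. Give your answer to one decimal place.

26.3

Flow: 36 L/min ÷ 60 = 0.6 L/s.
PIP = Vt/C + R·V̇ + PEEP (constant-flow equation of motion).
Only the elastic term changes: ΔPIP = ΔVt / C = (540 − 445) / 34.2 = 2.778 cmH2O.
Original PIP = 445/34.2 + 17.5×0.6 + 0 = 23.512 cmH2O; new PIP = 23.512 + (2.778) = 26.29 cmH2O.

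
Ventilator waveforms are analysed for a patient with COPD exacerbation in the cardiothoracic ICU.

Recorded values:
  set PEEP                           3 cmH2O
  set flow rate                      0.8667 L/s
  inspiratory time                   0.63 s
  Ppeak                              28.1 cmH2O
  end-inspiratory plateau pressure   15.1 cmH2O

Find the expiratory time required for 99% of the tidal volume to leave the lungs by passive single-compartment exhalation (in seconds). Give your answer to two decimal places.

3.12

Vt = flow × Ti = 0.8667 L/s × 0.63 s × 1000 mL/L = 546.02 mL.
R = (PIP − Pplat)/V̇ = (28.1 − 15.1) / 0.8667 = 13.0/0.8667 = 14.999 cmH2O·s/L.
C = Vt/(Pplat − PEEP) = 546.02 / (15.1 − 3) = 546.02/12.1 = 45.126 mL/cmH2O.
τ = R × C = 14.999 × 0.04513 L/cmH2O = 0.6769 s.
t = −τ·ln(1 − 0.99) = −0.6769·ln(0.01) = 3.117 s.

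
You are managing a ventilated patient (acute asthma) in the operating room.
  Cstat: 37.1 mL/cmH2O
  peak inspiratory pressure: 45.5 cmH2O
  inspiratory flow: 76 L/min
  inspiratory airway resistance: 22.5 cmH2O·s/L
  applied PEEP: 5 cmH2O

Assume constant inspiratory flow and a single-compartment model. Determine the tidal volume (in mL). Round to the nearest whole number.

445

Flow: 76 L/min ÷ 60 = 1.2667 L/s.
Equation of motion (constant flow): PIP = Vt/C + R·V̇ + PEEP.
Vt/C = PIP − R·V̇ − PEEP = 45.5 − 28.501 − 5 = 11.999 cmH2O.
Vt = C × 11.999 = 37.1 × 11.999 = 445.16 mL.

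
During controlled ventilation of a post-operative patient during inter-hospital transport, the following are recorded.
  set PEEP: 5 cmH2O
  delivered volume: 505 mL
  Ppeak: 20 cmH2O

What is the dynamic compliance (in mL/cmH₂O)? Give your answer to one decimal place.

Dynamic compliance = Vt / (PIP − PEEP) = 505 / (20 − 5) = 505 / 15.0 = 33.667 mL/cmH2O.

33.7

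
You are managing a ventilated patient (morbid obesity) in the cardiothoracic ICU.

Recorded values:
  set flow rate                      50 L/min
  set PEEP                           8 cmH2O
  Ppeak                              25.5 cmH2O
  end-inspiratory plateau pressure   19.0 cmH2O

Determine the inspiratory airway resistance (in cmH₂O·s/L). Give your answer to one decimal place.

7.8

Flow: 50 L/min ÷ 60 = 0.8333 L/s.
Raw = (PIP − Pplat) / flow = (25.5 − 19.0) / 0.8333 = 6.5 / 0.8333 = 7.8 cmH2O·s/L.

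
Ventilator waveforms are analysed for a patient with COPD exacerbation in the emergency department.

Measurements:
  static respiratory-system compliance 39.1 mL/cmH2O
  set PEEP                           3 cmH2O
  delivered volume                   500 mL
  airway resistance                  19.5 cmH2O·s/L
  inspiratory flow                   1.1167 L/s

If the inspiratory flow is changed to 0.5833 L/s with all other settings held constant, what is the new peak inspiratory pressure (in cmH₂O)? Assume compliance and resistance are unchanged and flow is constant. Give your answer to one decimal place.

27.2

PIP = Vt/C + R·V̇ + PEEP (constant-flow equation of motion).
Only the resistive term changes: ΔPIP = R × ΔV̇ = 19.5 × (0.5833 − 1.1167) = 19.5 × -0.5334 = -10.401 cmH2O.
Original PIP = 500/39.1 + 19.5×1.1167 + 3 = 37.563 cmH2O; new PIP = 37.563 + (-10.401) = 27.162 cmH2O.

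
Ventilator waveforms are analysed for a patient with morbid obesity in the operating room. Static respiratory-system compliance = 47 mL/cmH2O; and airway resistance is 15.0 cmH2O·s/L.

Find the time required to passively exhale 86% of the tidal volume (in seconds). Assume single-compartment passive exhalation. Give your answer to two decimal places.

1.39

τ = R × C = 15.0 × 47 mL/cmH2O = 15.0 × 0.047 L/cmH2O = 0.705 s.
Exhaled fraction f = 1 − e^(−t/τ) → t = −τ·ln(1 − f) = −0.705·ln(0.14) = 1.386 s.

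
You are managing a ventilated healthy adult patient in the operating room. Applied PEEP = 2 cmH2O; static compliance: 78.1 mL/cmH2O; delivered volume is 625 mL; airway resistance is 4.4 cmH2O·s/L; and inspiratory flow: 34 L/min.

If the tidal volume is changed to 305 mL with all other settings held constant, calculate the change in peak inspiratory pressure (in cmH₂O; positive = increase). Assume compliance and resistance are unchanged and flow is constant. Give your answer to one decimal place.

PIP = Vt/C + R·V̇ + PEEP (constant-flow equation of motion).
Only the elastic term changes: ΔPIP = ΔVt / C = (305 − 625) / 78.1 = -4.097 cmH2O.

-4.1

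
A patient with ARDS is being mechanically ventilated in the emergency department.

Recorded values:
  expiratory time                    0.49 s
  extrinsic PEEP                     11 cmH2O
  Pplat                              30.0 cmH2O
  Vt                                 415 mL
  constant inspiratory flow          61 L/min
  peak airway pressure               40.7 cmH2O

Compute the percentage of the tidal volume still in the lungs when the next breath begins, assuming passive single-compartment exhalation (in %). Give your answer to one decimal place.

Flow: 61 L/min ÷ 60 = 1.0167 L/s.
R = (PIP − Pplat)/V̇ = (40.7 − 30.0) / 1.0167 = 10.7/1.0167 = 10.524 cmH2O·s/L.
C = Vt/(Pplat − PEEP) = 415.0 / (30.0 − 11) = 415.0/19.0 = 21.842 mL/cmH2O.
τ = R × C = 10.524 × 0.02184 L/cmH2O = 0.2298 s.
Fraction remaining at end-expiration = e^(−Te/τ) = e^(−0.49/0.2298) = 0.1186 → 11.86%.

11.9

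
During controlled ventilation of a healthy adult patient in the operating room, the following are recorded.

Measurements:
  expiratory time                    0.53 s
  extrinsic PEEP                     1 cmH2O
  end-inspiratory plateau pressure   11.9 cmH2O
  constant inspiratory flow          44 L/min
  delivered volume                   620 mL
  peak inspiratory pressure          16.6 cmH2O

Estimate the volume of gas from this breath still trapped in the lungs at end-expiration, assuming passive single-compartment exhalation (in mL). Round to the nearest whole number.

145

Flow: 44 L/min ÷ 60 = 0.7333 L/s.
R = (PIP − Pplat)/V̇ = (16.6 − 11.9) / 0.7333 = 4.7/0.7333 = 6.409 cmH2O·s/L.
C = Vt/(Pplat − PEEP) = 620.0 / (11.9 − 1) = 620.0/10.9 = 56.881 mL/cmH2O.
τ = R × C = 6.409 × 0.05688 L/cmH2O = 0.3645 s.
Fraction remaining = e^(−Te/τ) = e^(−0.53/0.3645) = 0.2336.
Trapped volume = 620.0 × 0.2336 = 144.83 mL.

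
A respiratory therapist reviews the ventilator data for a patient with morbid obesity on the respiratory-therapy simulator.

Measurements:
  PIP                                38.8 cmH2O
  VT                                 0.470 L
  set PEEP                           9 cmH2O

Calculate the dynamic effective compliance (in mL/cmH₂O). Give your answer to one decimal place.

Dynamic compliance = Vt / (PIP − PEEP) = 470 / (38.8 − 9) = 470 / 29.8 = 15.772 mL/cmH2O.

15.8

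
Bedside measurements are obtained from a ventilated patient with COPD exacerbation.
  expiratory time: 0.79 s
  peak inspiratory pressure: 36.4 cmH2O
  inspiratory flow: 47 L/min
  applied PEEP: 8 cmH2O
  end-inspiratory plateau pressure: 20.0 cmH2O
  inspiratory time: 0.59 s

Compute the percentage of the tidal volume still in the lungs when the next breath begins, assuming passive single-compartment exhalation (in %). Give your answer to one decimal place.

Flow: 47 L/min ÷ 60 = 0.7833 L/s.
Vt = flow × Ti = 0.7833 L/s × 0.59 s × 1000 mL/L = 462.15 mL.
R = (PIP − Pplat)/V̇ = (36.4 − 20.0) / 0.7833 = 16.4/0.7833 = 20.937 cmH2O·s/L.
C = Vt/(Pplat − PEEP) = 462.15 / (20.0 − 8) = 462.15/12.0 = 38.513 mL/cmH2O.
τ = R × C = 20.937 × 0.03851 L/cmH2O = 0.8063 s.
Fraction remaining at end-expiration = e^(−Te/τ) = e^(−0.79/0.8063) = 0.3754 → 37.54%.

37.5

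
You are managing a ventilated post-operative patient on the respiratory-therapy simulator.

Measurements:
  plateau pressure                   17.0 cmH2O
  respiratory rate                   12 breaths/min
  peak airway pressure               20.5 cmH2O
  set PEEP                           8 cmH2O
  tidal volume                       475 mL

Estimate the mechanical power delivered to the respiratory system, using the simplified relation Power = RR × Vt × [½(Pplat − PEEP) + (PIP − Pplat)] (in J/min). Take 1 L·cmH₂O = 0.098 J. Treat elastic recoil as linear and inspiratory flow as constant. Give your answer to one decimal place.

Per-breath work = Vt × [½(Pplat−PEEP) + (PIP−Pplat)] = 0.475 × [0.5×9.0 + 3.5] = 0.475 × 8.0 = 3.8 L·cmH2O.
Power = 12 × 3.8 = 45.6 L·cmH2O/min.
× 0.098 J/(L·cmH2O) → 4.469 J/min.

4.5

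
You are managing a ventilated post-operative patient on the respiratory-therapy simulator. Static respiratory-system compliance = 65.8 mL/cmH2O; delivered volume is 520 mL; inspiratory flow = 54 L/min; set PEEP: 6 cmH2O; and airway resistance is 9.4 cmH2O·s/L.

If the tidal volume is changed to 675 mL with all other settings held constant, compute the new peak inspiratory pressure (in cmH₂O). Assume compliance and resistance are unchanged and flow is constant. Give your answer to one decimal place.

24.7

Flow: 54 L/min ÷ 60 = 0.9 L/s.
PIP = Vt/C + R·V̇ + PEEP (constant-flow equation of motion).
Only the elastic term changes: ΔPIP = ΔVt / C = (675 − 520) / 65.8 = 2.356 cmH2O.
Original PIP = 520/65.8 + 9.4×0.9 + 6 = 22.363 cmH2O; new PIP = 22.363 + (2.356) = 24.719 cmH2O.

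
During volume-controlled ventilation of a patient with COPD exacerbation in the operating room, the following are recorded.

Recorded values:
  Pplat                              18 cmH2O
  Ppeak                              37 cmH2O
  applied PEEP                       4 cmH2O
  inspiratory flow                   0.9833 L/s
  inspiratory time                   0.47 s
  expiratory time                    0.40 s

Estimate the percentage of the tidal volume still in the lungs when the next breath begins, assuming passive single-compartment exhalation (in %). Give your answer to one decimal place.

Vt = flow × Ti = 0.9833 L/s × 0.47 s × 1000 mL/L = 462.15 mL.
R = (PIP − Pplat)/V̇ = (37 − 18) / 0.9833 = 19.0/0.9833 = 19.323 cmH2O·s/L.
C = Vt/(Pplat − PEEP) = 462.15 / (18 − 4) = 462.15/14.0 = 33.011 mL/cmH2O.
τ = R × C = 19.323 × 0.03301 L/cmH2O = 0.6379 s.
Fraction remaining at end-expiration = e^(−Te/τ) = e^(−0.40/0.6379) = 0.5342 → 53.42%.

53.4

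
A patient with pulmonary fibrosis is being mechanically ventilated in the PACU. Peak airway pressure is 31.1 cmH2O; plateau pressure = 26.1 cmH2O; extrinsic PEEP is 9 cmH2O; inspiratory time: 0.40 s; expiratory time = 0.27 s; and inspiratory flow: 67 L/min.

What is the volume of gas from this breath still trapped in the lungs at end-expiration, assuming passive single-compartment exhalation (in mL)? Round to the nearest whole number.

Flow: 67 L/min ÷ 60 = 1.1167 L/s.
Vt = flow × Ti = 1.1167 L/s × 0.40 s × 1000 mL/L = 446.68 mL.
R = (PIP − Pplat)/V̇ = (31.1 − 26.1) / 1.1167 = 5.0/1.1167 = 4.477 cmH2O·s/L.
C = Vt/(Pplat − PEEP) = 446.68 / (26.1 − 9) = 446.68/17.1 = 26.122 mL/cmH2O.
τ = R × C = 4.477 × 0.02612 L/cmH2O = 0.1169 s.
Fraction remaining = e^(−Te/τ) = e^(−0.27/0.1169) = 0.09929.
Trapped volume = 446.68 × 0.09929 = 44.351 mL.

44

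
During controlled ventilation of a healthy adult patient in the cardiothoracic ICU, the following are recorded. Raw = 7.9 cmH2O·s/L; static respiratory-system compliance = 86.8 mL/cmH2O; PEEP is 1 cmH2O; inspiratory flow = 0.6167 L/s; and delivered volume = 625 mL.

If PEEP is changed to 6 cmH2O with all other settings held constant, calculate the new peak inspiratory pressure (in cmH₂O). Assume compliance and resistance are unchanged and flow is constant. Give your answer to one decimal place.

PIP = Vt/C + R·V̇ + PEEP (constant-flow equation of motion).
Only the baseline term changes: ΔPIP = ΔPEEP = 6 − 1 = 5.0 cmH2O.
Original PIP = 625/86.8 + 7.9×0.6167 + 1 = 13.072 cmH2O; new PIP = 13.072 + (5.0) = 18.072 cmH2O.

18.1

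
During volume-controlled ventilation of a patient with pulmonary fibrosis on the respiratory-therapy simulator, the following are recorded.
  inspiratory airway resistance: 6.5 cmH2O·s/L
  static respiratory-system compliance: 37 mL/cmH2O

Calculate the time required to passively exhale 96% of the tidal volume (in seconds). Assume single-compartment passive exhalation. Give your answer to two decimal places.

0.77

τ = R × C = 6.5 × 37 mL/cmH2O = 6.5 × 0.037 L/cmH2O = 0.2405 s.
Exhaled fraction f = 1 − e^(−t/τ) → t = −τ·ln(1 − f) = −0.2405·ln(0.04) = 0.7741 s.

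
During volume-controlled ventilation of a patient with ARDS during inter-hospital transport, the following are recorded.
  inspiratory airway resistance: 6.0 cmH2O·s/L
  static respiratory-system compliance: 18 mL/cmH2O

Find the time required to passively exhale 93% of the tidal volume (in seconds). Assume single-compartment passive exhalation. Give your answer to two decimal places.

0.29

τ = R × C = 6.0 × 18 mL/cmH2O = 6.0 × 0.018 L/cmH2O = 0.108 s.
Exhaled fraction f = 1 − e^(−t/τ) → t = −τ·ln(1 − f) = −0.108·ln(0.07) = 0.2872 s.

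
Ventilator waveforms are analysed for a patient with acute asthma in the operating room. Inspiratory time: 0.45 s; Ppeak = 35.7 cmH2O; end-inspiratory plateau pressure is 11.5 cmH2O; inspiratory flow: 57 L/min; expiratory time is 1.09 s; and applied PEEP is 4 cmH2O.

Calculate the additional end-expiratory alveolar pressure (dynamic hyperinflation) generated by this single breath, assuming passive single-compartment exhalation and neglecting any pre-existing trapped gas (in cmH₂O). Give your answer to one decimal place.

Flow: 57 L/min ÷ 60 = 0.95 L/s.
Vt = flow × Ti = 0.95 L/s × 0.45 s × 1000 mL/L = 427.5 mL.
R = (PIP − Pplat)/V̇ = (35.7 − 11.5) / 0.95 = 24.2/0.95 = 25.474 cmH2O·s/L.
C = Vt/(Pplat − PEEP) = 427.5 / (11.5 − 4) = 427.5/7.5 = 57.0 mL/cmH2O.
τ = R × C = 25.474 × 0.057 L/cmH2O = 1.452 s.
Fraction remaining = e^(−Te/τ) = e^(−1.09/1.452) = 0.472; trapped volume = 427.5 × 0.472 = 201.78 mL.
Additional alveolar pressure from trapping ≈ V_trapped / C = 201.78 / 57.0 = 3.54 cmH2O.

3.5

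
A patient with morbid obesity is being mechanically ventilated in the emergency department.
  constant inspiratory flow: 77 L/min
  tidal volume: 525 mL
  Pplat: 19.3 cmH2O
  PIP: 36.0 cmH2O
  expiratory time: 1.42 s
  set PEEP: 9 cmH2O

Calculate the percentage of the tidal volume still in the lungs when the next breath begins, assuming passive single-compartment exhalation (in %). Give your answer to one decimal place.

Flow: 77 L/min ÷ 60 = 1.2833 L/s.
R = (PIP − Pplat)/V̇ = (36.0 − 19.3) / 1.2833 = 16.7/1.2833 = 13.013 cmH2O·s/L.
C = Vt/(Pplat − PEEP) = 525.0 / (19.3 − 9) = 525.0/10.3 = 50.971 mL/cmH2O.
τ = R × C = 13.013 × 0.05097 L/cmH2O = 0.6633 s.
Fraction remaining at end-expiration = e^(−Te/τ) = e^(−1.42/0.6633) = 0.1176 → 11.76%.

11.8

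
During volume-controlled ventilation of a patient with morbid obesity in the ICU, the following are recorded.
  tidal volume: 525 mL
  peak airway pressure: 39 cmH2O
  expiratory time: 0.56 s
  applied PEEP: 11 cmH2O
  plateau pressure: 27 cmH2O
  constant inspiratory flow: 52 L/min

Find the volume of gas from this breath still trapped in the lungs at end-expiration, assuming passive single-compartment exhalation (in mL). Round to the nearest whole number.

Flow: 52 L/min ÷ 60 = 0.8667 L/s.
R = (PIP − Pplat)/V̇ = (39 − 27) / 0.8667 = 12.0/0.8667 = 13.846 cmH2O·s/L.
C = Vt/(Pplat − PEEP) = 525.0 / (27 − 11) = 525.0/16.0 = 32.813 mL/cmH2O.
τ = R × C = 13.846 × 0.03281 L/cmH2O = 0.4543 s.
Fraction remaining = e^(−Te/τ) = e^(−0.56/0.4543) = 0.2915.
Trapped volume = 525.0 × 0.2915 = 153.04 mL.

153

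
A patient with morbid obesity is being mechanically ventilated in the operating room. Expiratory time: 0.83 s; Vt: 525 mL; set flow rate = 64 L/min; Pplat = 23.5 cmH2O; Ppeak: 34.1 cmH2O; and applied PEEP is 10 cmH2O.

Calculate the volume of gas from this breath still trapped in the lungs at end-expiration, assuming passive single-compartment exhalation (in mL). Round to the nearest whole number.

61

Flow: 64 L/min ÷ 60 = 1.0667 L/s.
R = (PIP − Pplat)/V̇ = (34.1 − 23.5) / 1.0667 = 10.6/1.0667 = 9.937 cmH2O·s/L.
C = Vt/(Pplat − PEEP) = 525.0 / (23.5 − 10) = 525.0/13.5 = 38.889 mL/cmH2O.
τ = R × C = 9.937 × 0.03889 L/cmH2O = 0.3864 s.
Fraction remaining = e^(−Te/τ) = e^(−0.83/0.3864) = 0.1167.
Trapped volume = 525.0 × 0.1167 = 61.268 mL.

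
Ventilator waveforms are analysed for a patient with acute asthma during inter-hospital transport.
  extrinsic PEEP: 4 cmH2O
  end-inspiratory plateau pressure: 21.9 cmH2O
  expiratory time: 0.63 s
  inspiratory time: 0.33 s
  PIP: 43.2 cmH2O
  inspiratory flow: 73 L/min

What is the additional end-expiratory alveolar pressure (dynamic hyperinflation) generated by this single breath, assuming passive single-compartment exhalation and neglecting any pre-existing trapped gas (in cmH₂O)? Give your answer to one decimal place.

Flow: 73 L/min ÷ 60 = 1.2167 L/s.
Vt = flow × Ti = 1.2167 L/s × 0.33 s × 1000 mL/L = 401.51 mL.
R = (PIP − Pplat)/V̇ = (43.2 − 21.9) / 1.2167 = 21.3/1.2167 = 17.506 cmH2O·s/L.
C = Vt/(Pplat − PEEP) = 401.51 / (21.9 − 4) = 401.51/17.9 = 22.431 mL/cmH2O.
τ = R × C = 17.506 × 0.02243 L/cmH2O = 0.3927 s.
Fraction remaining = e^(−Te/τ) = e^(−0.63/0.3927) = 0.201; trapped volume = 401.51 × 0.201 = 80.704 mL.
Additional alveolar pressure from trapping ≈ V_trapped / C = 80.704 / 22.431 = 3.598 cmH2O.

3.6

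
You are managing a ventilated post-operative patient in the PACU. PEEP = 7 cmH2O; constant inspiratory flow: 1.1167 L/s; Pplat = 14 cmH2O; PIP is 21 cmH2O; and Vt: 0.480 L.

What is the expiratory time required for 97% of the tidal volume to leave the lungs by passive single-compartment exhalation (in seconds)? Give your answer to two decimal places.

R = (PIP − Pplat)/V̇ = (21 − 14) / 1.1167 = 7.0/1.1167 = 6.268 cmH2O·s/L.
C = Vt/(Pplat − PEEP) = 480.0 / (14 − 7) = 480.0/7.0 = 68.571 mL/cmH2O.
τ = R × C = 6.268 × 0.06857 L/cmH2O = 0.4298 s.
t = −τ·ln(1 − 0.97) = −0.4298·ln(0.03) = 1.507 s.

1.51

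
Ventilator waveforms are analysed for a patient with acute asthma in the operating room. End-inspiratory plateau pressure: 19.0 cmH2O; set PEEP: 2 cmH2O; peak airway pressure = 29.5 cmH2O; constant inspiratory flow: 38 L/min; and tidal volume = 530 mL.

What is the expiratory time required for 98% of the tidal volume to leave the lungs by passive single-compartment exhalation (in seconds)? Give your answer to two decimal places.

Flow: 38 L/min ÷ 60 = 0.6333 L/s.
R = (PIP − Pplat)/V̇ = (29.5 − 19.0) / 0.6333 = 10.5/0.6333 = 16.58 cmH2O·s/L.
C = Vt/(Pplat − PEEP) = 530.0 / (19.0 − 2) = 530.0/17.0 = 31.176 mL/cmH2O.
τ = R × C = 16.58 × 0.03118 L/cmH2O = 0.517 s.
t = −τ·ln(1 − 0.98) = −0.517·ln(0.02) = 2.023 s.

2.02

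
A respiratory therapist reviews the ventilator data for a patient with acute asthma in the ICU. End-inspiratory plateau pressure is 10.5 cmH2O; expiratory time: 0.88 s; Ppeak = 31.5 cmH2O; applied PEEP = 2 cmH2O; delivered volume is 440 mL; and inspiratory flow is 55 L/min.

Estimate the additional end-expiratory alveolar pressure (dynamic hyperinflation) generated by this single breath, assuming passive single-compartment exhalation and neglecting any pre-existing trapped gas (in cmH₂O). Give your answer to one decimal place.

4.0

Flow: 55 L/min ÷ 60 = 0.9167 L/s.
R = (PIP − Pplat)/V̇ = (31.5 − 10.5) / 0.9167 = 21.0/0.9167 = 22.908 cmH2O·s/L.
C = Vt/(Pplat − PEEP) = 440.0 / (10.5 − 2) = 440.0/8.5 = 51.765 mL/cmH2O.
τ = R × C = 22.908 × 0.05177 L/cmH2O = 1.186 s.
Fraction remaining = e^(−Te/τ) = e^(−0.88/1.186) = 0.4762; trapped volume = 440.0 × 0.4762 = 209.53 mL.
Additional alveolar pressure from trapping ≈ V_trapped / C = 209.53 / 51.765 = 4.048 cmH2O.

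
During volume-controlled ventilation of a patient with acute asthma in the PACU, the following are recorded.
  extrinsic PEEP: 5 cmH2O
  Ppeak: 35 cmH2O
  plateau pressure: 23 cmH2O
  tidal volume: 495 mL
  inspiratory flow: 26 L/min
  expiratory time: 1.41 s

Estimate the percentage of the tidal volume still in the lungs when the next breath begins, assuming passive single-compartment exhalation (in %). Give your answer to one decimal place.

Flow: 26 L/min ÷ 60 = 0.4333 L/s.
R = (PIP − Pplat)/V̇ = (35 − 23) / 0.4333 = 12.0/0.4333 = 27.694 cmH2O·s/L.
C = Vt/(Pplat − PEEP) = 495.0 / (23 − 5) = 495.0/18.0 = 27.5 mL/cmH2O.
τ = R × C = 27.694 × 0.0275 L/cmH2O = 0.7616 s.
Fraction remaining at end-expiration = e^(−Te/τ) = e^(−1.41/0.7616) = 0.157 → 15.7%.

15.7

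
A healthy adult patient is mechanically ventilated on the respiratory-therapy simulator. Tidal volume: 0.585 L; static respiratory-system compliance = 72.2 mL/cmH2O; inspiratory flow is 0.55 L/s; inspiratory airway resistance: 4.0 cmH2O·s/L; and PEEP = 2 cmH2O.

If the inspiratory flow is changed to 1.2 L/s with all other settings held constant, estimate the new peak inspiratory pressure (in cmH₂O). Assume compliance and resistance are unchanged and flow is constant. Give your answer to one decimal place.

14.9

PIP = Vt/C + R·V̇ + PEEP (constant-flow equation of motion).
Only the resistive term changes: ΔPIP = R × ΔV̇ = 4.0 × (1.2 − 0.55) = 4.0 × 0.65 = 2.6 cmH2O.
Original PIP = 585/72.2 + 4.0×0.55 + 2 = 12.302 cmH2O; new PIP = 12.302 + (2.6) = 14.902 cmH2O.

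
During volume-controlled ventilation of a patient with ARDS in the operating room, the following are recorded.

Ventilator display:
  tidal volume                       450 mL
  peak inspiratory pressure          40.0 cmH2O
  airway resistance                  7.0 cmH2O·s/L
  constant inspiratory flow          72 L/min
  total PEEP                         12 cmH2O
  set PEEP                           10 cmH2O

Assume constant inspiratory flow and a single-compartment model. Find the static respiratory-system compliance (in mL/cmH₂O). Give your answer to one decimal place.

Flow: 72 L/min ÷ 60 = 1.2 L/s.
Total PEEP = 12 cmH2O (set 10 + intrinsic 2); this is the baseline alveolar pressure.
Equation of motion (constant flow): PIP = Vt/C + R·V̇ + PEEP.
Vt/C = PIP − R·V̇ − PEEP = 40.0 − 7.0×1.2 − 12 = 40.0 − 8.4 − 12 = 19.6 cmH2O.
C = Vt / 19.6 = 450 / 19.6 = 22.959 mL/cmH2O.

23.0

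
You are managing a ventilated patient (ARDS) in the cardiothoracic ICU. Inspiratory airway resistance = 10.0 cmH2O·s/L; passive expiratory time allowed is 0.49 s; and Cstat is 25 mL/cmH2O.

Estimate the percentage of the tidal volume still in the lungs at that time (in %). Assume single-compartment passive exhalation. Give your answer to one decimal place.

τ = R × C = 10.0 × 25 mL/cmH2O = 10.0 × 0.025 L/cmH2O = 0.25 s.
Passive exhalation: V(t)/V₀ = e^(−t/τ) = e^(−0.49/0.25) = 0.1409.
Fraction remaining = 0.1409 → 14.09%.

14.1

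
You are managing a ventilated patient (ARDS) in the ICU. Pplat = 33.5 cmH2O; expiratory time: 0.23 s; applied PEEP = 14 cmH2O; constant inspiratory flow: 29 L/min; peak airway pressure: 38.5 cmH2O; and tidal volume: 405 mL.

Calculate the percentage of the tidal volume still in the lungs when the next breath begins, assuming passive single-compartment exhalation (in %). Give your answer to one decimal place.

34.3

Flow: 29 L/min ÷ 60 = 0.4833 L/s.
R = (PIP − Pplat)/V̇ = (38.5 − 33.5) / 0.4833 = 5.0/0.4833 = 10.346 cmH2O·s/L.
C = Vt/(Pplat − PEEP) = 405.0 / (33.5 − 14) = 405.0/19.5 = 20.769 mL/cmH2O.
τ = R × C = 10.346 × 0.02077 L/cmH2O = 0.2149 s.
Fraction remaining at end-expiration = e^(−Te/τ) = e^(−0.23/0.2149) = 0.3429 → 34.29%.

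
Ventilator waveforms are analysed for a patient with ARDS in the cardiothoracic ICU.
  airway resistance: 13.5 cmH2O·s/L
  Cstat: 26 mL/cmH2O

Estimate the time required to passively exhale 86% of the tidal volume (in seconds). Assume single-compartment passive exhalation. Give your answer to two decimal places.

0.69

τ = R × C = 13.5 × 26 mL/cmH2O = 13.5 × 0.026 L/cmH2O = 0.351 s.
Exhaled fraction f = 1 − e^(−t/τ) → t = −τ·ln(1 − f) = −0.351·ln(0.14) = 0.6901 s.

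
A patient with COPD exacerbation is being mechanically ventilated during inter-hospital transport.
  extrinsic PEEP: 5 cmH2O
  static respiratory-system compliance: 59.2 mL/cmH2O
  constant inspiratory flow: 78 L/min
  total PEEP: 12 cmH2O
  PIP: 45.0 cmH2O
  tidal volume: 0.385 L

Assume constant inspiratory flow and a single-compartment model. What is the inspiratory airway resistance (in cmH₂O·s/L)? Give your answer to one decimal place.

Flow: 78 L/min ÷ 60 = 1.3 L/s.
Total PEEP = 12 cmH2O (set 5 + intrinsic 7); this is the baseline alveolar pressure.
Equation of motion (constant flow): PIP = Vt/C + R·V̇ + PEEP.
R·V̇ = PIP − Vt/C − PEEP = 45.0 − 385/59.2 − 12 = 45.0 − 6.503 − 12 = 26.497 cmH2O.
R = 26.497 / 1.3 = 20.382 cmH2O·s/L.

20.4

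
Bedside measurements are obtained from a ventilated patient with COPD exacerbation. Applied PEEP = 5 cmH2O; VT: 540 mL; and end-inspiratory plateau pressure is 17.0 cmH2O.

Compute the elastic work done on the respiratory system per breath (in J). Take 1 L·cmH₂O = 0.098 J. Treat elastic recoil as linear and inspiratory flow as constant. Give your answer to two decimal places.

0.32

Elastic work ≈ ½ × (Pplat − PEEP) × Vt = 0.5 × (17.0 − 5) × 0.540 L = 0.5 × 12.0 × 0.540 = 3.24 L·cmH2O.
× 0.098 J/(L·cmH2O) → 0.3175 J.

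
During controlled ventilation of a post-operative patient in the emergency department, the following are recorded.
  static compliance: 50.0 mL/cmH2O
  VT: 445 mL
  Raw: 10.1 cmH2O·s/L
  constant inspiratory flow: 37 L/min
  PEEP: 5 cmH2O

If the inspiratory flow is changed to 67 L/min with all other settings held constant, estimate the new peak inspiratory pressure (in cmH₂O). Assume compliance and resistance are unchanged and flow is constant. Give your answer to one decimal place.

Flow: 37 L/min ÷ 60 = 0.6167 L/s.
New flow: 67 L/min ÷ 60 = 1.1167 L/s.
PIP = Vt/C + R·V̇ + PEEP (constant-flow equation of motion).
Only the resistive term changes: ΔPIP = R × ΔV̇ = 10.1 × (1.1167 − 0.6167) = 10.1 × 0.5 = 5.05 cmH2O.
Original PIP = 445/50.0 + 10.1×0.6167 + 5 = 20.129 cmH2O; new PIP = 20.129 + (5.05) = 25.179 cmH2O.

25.2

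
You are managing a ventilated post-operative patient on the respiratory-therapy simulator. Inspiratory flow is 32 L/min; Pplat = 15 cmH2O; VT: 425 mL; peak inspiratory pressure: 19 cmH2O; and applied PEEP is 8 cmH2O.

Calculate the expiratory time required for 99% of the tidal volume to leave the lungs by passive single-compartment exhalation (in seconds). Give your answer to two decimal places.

2.10

Flow: 32 L/min ÷ 60 = 0.5333 L/s.
R = (PIP − Pplat)/V̇ = (19 − 15) / 0.5333 = 4.0/0.5333 = 7.5 cmH2O·s/L.
C = Vt/(Pplat − PEEP) = 425.0 / (15 − 8) = 425.0/7.0 = 60.714 mL/cmH2O.
τ = R × C = 7.5 × 0.06071 L/cmH2O = 0.4553 s.
t = −τ·ln(1 − 0.99) = −0.4553·ln(0.01) = 2.097 s.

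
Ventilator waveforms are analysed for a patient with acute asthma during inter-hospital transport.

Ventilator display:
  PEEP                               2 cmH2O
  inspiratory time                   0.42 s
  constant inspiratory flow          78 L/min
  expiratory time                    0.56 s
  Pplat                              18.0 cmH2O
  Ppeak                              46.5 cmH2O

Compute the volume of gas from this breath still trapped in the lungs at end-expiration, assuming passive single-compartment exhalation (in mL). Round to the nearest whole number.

258

Flow: 78 L/min ÷ 60 = 1.3 L/s.
Vt = flow × Ti = 1.3 L/s × 0.42 s × 1000 mL/L = 546.0 mL.
R = (PIP − Pplat)/V̇ = (46.5 − 18.0) / 1.3 = 28.5/1.3 = 21.923 cmH2O·s/L.
C = Vt/(Pplat − PEEP) = 546.0 / (18.0 − 2) = 546.0/16.0 = 34.125 mL/cmH2O.
τ = R × C = 21.923 × 0.03413 L/cmH2O = 0.7482 s.
Fraction remaining = e^(−Te/τ) = e^(−0.56/0.7482) = 0.4731.
Trapped volume = 546.0 × 0.4731 = 258.31 mL.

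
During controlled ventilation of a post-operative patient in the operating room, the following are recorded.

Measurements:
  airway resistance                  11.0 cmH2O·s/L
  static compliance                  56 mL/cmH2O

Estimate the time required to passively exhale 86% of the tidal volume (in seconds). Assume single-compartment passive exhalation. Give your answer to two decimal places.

τ = R × C = 11.0 × 56 mL/cmH2O = 11.0 × 0.056 L/cmH2O = 0.616 s.
Exhaled fraction f = 1 − e^(−t/τ) → t = −τ·ln(1 − f) = −0.616·ln(0.14) = 1.211 s.

1.21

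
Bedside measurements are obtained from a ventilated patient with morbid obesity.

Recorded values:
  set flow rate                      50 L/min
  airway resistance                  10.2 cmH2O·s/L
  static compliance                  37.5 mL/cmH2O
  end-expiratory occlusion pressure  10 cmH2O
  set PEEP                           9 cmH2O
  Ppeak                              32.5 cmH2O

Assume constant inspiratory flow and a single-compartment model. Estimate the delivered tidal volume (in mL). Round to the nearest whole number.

525

Flow: 50 L/min ÷ 60 = 0.8333 L/s.
Total PEEP = 10 cmH2O (set 9 + intrinsic 1); this is the baseline alveolar pressure.
Equation of motion (constant flow): PIP = Vt/C + R·V̇ + PEEP.
Vt/C = PIP − R·V̇ − PEEP = 32.5 − 8.5 − 10 = 14.0 cmH2O.
Vt = C × 14.0 = 37.5 × 14.0 = 525.0 mL.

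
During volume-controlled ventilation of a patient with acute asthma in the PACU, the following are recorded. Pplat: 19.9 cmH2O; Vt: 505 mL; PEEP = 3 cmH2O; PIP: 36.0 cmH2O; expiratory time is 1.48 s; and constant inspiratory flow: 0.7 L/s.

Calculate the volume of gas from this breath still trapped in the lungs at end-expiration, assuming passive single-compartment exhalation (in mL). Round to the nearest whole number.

59

R = (PIP − Pplat)/V̇ = (36.0 − 19.9) / 0.7 = 16.1/0.7 = 23.0 cmH2O·s/L.
C = Vt/(Pplat − PEEP) = 505.0 / (19.9 − 3) = 505.0/16.9 = 29.882 mL/cmH2O.
τ = R × C = 23.0 × 0.02988 L/cmH2O = 0.6872 s.
Fraction remaining = e^(−Te/τ) = e^(−1.48/0.6872) = 0.1161.
Trapped volume = 505.0 × 0.1161 = 58.631 mL.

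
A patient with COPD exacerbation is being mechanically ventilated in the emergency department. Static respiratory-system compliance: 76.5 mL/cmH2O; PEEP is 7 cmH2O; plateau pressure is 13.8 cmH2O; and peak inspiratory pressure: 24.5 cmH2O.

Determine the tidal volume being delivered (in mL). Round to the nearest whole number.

Vt = Cstat × (Pplat − PEEP) = 76.5 × (13.8 − 7) = 76.5 × 6.8 = 520.2 mL.

520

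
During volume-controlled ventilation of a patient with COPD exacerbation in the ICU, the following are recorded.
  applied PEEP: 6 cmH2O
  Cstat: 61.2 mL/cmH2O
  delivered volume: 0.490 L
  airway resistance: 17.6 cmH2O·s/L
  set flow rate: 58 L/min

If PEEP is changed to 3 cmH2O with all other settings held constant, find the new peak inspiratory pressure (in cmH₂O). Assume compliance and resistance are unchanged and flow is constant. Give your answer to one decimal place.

Flow: 58 L/min ÷ 60 = 0.9667 L/s.
PIP = Vt/C + R·V̇ + PEEP (constant-flow equation of motion).
Only the baseline term changes: ΔPIP = ΔPEEP = 3 − 6 = -3.0 cmH2O.
Original PIP = 490/61.2 + 17.6×0.9667 + 6 = 31.02 cmH2O; new PIP = 31.02 + (-3.0) = 28.02 cmH2O.

28.0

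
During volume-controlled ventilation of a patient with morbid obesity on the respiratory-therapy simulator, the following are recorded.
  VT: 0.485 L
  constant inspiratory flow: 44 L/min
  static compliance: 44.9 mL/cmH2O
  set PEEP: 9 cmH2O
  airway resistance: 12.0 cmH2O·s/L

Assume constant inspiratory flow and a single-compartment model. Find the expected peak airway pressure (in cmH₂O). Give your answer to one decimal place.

Flow: 44 L/min ÷ 60 = 0.7333 L/s.
Equation of motion (constant flow): PIP = Vt/C + R·V̇ + PEEP.
PIP = 485/44.9 + 12.0×0.7333 + 9 = 10.802 + 8.8 + 9 = 28.602 cmH2O.

28.6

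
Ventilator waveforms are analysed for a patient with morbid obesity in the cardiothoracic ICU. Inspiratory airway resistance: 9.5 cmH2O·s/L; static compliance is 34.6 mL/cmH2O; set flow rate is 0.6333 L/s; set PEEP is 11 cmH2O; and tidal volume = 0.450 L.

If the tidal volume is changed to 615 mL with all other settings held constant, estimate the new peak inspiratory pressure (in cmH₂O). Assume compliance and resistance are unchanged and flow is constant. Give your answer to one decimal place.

34.8

PIP = Vt/C + R·V̇ + PEEP (constant-flow equation of motion).
Only the elastic term changes: ΔPIP = ΔVt / C = (615 − 450) / 34.6 = 4.769 cmH2O.
Original PIP = 450/34.6 + 9.5×0.6333 + 11 = 30.022 cmH2O; new PIP = 30.022 + (4.769) = 34.791 cmH2O.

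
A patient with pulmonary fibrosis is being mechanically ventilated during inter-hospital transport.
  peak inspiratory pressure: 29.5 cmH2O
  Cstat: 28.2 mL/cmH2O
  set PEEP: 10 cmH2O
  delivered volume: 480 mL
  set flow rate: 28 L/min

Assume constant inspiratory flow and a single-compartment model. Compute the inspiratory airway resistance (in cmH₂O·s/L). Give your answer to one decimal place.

5.3

Flow: 28 L/min ÷ 60 = 0.4667 L/s.
Equation of motion (constant flow): PIP = Vt/C + R·V̇ + PEEP.
R·V̇ = PIP − Vt/C − PEEP = 29.5 − 480/28.2 − 10 = 29.5 − 17.021 − 10 = 2.479 cmH2O.
R = 2.479 / 0.4667 = 5.312 cmH2O·s/L.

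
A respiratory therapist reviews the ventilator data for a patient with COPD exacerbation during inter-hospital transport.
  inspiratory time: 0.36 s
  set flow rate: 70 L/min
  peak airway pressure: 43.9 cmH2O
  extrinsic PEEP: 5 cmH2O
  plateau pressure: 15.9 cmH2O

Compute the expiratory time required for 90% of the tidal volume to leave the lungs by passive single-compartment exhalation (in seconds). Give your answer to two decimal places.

2.13

Flow: 70 L/min ÷ 60 = 1.1667 L/s.
Vt = flow × Ti = 1.1667 L/s × 0.36 s × 1000 mL/L = 420.01 mL.
R = (PIP − Pplat)/V̇ = (43.9 − 15.9) / 1.1667 = 28.0/1.1667 = 23.999 cmH2O·s/L.
C = Vt/(Pplat − PEEP) = 420.01 / (15.9 − 5) = 420.01/10.9 = 38.533 mL/cmH2O.
τ = R × C = 23.999 × 0.03853 L/cmH2O = 0.9247 s.
t = −τ·ln(1 − 0.90) = −0.9247·ln(0.1) = 2.129 s.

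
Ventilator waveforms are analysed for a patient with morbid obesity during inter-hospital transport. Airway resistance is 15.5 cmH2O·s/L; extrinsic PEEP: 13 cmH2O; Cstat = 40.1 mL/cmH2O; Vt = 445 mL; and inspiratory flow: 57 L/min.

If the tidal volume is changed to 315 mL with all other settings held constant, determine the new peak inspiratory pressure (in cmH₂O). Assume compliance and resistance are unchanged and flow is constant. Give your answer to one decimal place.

35.6

Flow: 57 L/min ÷ 60 = 0.95 L/s.
PIP = Vt/C + R·V̇ + PEEP (constant-flow equation of motion).
Only the elastic term changes: ΔPIP = ΔVt / C = (315 − 445) / 40.1 = -3.242 cmH2O.
Original PIP = 445/40.1 + 15.5×0.95 + 13 = 38.822 cmH2O; new PIP = 38.822 + (-3.242) = 35.58 cmH2O.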